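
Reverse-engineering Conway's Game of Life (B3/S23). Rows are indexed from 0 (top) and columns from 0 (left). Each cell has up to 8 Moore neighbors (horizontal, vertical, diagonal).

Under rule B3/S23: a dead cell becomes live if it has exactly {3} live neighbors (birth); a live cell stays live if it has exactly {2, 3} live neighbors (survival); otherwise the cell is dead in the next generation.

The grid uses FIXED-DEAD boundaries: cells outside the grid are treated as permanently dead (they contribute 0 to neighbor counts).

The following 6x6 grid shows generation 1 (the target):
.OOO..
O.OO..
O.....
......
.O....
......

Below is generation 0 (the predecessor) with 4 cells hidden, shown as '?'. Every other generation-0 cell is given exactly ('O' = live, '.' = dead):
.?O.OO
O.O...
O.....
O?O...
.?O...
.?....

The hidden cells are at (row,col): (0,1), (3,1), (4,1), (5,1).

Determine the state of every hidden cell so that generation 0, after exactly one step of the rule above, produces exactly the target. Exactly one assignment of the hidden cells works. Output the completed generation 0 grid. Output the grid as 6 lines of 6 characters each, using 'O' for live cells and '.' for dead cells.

Answer: .OO.OO
O.O...
O.....
O.O...
..O...
......

Derivation:
Hidden generation-0 cells (in order): (0,1), (3,1), (4,1), (5,1).
A hidden cell only influences target cells in its own 3x3 neighborhood. Try each of the 2^4 = 16 assignments, step the completed generation 0 forward once under B3/S23, and compare with the target:
  (0,1)=. (3,1)=. (4,1)=. (5,1)=. -> step gives (0,2)='.' but target has 'O' -> reject
  (0,1)=. (3,1)=. (4,1)=. (5,1)=O -> step gives (0,2)='.' but target has 'O' -> reject
  (0,1)=. (3,1)=. (4,1)=O (5,1)=. -> step gives (0,2)='.' but target has 'O' -> reject
  (0,1)=. (3,1)=. (4,1)=O (5,1)=O -> step gives (0,2)='.' but target has 'O' -> reject
  (0,1)=. (3,1)=O (4,1)=. (5,1)=. -> step gives (0,2)='.' but target has 'O' -> reject
  (0,1)=. (3,1)=O (4,1)=. (5,1)=O -> step gives (0,2)='.' but target has 'O' -> reject
  (0,1)=. (3,1)=O (4,1)=O (5,1)=. -> step gives (0,2)='.' but target has 'O' -> reject
  (0,1)=. (3,1)=O (4,1)=O (5,1)=O -> step gives (0,2)='.' but target has 'O' -> reject
  (0,1)=O (3,1)=. (4,1)=. (5,1)=. -> step reproduces the target at every cell -> ACCEPT
  (0,1)=O (3,1)=. (4,1)=. (5,1)=O -> step gives (4,1)='.' but target has 'O' -> reject
  (0,1)=O (3,1)=. (4,1)=O (5,1)=. -> step gives (3,0)='O' but target has '.' -> reject
  (0,1)=O (3,1)=. (4,1)=O (5,1)=O -> step gives (3,0)='O' but target has '.' -> reject
  (0,1)=O (3,1)=O (4,1)=. (5,1)=. -> step gives (2,2)='O' but target has '.' -> reject
  (0,1)=O (3,1)=O (4,1)=. (5,1)=O -> step gives (2,2)='O' but target has '.' -> reject
  (0,1)=O (3,1)=O (4,1)=O (5,1)=. -> step gives (2,2)='O' but target has '.' -> reject
  (0,1)=O (3,1)=O (4,1)=O (5,1)=O -> step gives (2,2)='O' but target has '.' -> reject
Unique solution: (0,1)=live, (3,1)=dead, (4,1)=dead, (5,1)=dead.
Check: live-neighbor counts of every cell in the completed generation 0:
232311
252322
252200
141200
131200
011100
Applying B3/S23 to generation 0 with these counts gives:
.OOO..
O.OO..
O.....
......
.O....
......
which matches the target exactly.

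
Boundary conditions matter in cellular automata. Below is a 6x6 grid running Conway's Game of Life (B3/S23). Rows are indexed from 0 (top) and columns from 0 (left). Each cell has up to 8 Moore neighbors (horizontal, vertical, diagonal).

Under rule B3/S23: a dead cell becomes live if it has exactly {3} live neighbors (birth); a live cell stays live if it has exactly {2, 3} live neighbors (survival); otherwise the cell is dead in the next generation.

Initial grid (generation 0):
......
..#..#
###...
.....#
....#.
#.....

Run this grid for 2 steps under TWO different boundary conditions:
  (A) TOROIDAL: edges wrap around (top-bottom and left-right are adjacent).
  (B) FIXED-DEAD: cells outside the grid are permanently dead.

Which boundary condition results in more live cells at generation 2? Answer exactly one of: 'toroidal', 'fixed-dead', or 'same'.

Answer: toroidal

Derivation:
Under TOROIDAL boundary, generation 2:
......
#.#..#
..#...
..#.#.
.....#
......
Population = 7

Under FIXED-DEAD boundary, generation 2:
......
.##...
.##...
.##...
......
......
Population = 6

Comparison: toroidal=7, fixed-dead=6 -> toroidal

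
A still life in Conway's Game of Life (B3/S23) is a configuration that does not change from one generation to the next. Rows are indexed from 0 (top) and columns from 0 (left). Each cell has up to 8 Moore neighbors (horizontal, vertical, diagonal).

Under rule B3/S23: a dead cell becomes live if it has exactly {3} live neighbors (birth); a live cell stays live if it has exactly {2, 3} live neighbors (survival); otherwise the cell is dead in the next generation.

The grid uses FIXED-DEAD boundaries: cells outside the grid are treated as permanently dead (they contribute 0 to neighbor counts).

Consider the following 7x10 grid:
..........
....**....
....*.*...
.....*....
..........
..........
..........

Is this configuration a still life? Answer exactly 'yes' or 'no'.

Answer: yes

Derivation:
Compute generation 1 and compare to generation 0 (given above):
Generation 1:
..........
....**....
....*.*...
.....*....
..........
..........
..........
The grids are IDENTICAL -> still life.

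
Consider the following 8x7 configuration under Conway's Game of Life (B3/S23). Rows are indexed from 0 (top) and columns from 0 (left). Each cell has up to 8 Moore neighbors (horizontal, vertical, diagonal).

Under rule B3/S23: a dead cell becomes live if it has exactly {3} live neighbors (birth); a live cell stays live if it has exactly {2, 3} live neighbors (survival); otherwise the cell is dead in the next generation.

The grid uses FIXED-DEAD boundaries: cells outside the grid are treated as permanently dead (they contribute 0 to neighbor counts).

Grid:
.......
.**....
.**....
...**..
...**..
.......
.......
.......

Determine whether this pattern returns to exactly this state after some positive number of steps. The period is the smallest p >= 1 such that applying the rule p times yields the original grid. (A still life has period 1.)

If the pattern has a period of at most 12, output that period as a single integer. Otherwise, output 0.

Answer: 2

Derivation:
Simulating and comparing each generation to the original:
Gen 0 (original, given above): 8 live cells
Gen 1: 6 live cells, differs from original
Gen 2: 8 live cells, MATCHES original -> period = 2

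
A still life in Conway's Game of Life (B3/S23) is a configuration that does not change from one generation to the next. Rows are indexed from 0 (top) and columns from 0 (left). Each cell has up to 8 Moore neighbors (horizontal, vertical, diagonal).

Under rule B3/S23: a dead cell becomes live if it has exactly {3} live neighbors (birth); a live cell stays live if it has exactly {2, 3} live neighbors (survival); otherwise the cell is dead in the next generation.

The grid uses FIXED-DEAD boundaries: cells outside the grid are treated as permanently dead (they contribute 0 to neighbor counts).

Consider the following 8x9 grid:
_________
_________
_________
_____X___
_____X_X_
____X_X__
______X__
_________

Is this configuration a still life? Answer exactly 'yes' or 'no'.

Compute generation 1 and compare to generation 0 (given above):
Generation 1:
_________
_________
_________
______X__
____XX___
______XX_
_____X___
_________
Cell (3,5) differs: gen0=1 vs gen1=0 -> NOT a still life.

Answer: no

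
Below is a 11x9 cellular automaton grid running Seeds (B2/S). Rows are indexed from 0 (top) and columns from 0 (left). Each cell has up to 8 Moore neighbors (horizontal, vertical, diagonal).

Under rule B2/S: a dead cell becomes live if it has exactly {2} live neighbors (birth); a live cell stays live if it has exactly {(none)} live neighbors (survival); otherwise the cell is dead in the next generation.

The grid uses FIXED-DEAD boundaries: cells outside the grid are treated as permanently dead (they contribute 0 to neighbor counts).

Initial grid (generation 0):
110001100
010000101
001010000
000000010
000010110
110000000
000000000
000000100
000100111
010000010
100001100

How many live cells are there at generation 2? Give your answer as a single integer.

Answer: 20

Derivation:
Simulating step by step:
Generation 0 (given above): 25 live cells
Generation 1: 28 live cells
001000000
000110000
010101101
000010001
110001001
000001110
110000000
000001001
001001000
101010000
010000010
Generation 2: 20 live cells
000010000
010000110
000000000
000100000
000000000
001010001
000010001
101010100
000000100
000001100
101100000
Population at generation 2: 20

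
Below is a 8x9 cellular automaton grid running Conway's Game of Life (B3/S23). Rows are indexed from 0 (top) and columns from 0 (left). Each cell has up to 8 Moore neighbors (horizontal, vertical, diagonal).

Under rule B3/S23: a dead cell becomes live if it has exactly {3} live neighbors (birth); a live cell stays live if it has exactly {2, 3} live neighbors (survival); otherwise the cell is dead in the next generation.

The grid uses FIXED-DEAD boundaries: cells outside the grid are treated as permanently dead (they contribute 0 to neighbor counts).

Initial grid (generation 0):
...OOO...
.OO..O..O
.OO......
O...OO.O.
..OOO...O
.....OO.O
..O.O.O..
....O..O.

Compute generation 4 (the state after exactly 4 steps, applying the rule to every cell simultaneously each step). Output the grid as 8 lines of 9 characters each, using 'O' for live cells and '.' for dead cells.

Simulating step by step:
Generation 0 (given above): 25 live cells
Generation 1: 23 live cells
..OOOO...
.O...O...
O.OOOOO..
....OO...
...O....O
..O...O..
...OO.O..
...O.O...
Generation 2: 24 live cells
..OOOO...
.O.......
.OOO..O..
..O...O..
...OOO...
..O.OO.O.
..OOO.O..
...O.O...
Generation 3: 16 live cells
..OOO....
.O...O...
.O.O.....
.O....O..
..O......
..O......
..O...O..
..OO.O...
Generation 4: 16 live cells
(generation 4 grid is the final answer)

Answer: ..OOO....
.O.......
OO.......
.O.......
.OO......
.OOO.....
.OO......
..OO.....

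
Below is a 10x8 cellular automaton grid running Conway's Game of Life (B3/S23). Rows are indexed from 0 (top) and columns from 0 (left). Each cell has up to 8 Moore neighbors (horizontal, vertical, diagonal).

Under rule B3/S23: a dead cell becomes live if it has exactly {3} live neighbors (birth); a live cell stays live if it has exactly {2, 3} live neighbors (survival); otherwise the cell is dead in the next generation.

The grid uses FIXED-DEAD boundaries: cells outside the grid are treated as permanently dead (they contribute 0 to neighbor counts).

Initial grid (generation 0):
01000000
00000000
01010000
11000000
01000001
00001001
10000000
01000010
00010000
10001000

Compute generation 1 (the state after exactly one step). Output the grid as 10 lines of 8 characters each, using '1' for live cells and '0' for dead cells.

Answer: 00000000
00100000
11100000
11000000
11000000
00000000
00000000
00000000
00000000
00000000

Derivation:
Simulating step by step:
Generation 0 (given above): 15 live cells
Generation 1: 8 live cells
(generation 1 grid is the final answer)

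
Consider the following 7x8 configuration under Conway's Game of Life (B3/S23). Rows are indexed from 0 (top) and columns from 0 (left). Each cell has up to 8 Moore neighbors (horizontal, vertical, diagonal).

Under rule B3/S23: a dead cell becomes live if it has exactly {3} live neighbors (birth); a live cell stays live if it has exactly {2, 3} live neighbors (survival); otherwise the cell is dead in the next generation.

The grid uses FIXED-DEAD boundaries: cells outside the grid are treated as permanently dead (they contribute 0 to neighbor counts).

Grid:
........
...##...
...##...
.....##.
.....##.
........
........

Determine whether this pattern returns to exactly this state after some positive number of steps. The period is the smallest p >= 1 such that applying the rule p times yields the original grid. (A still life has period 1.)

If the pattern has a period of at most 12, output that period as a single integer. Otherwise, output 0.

Answer: 2

Derivation:
Simulating and comparing each generation to the original:
Gen 0 (original, given above): 8 live cells
Gen 1: 6 live cells, differs from original
Gen 2: 8 live cells, MATCHES original -> period = 2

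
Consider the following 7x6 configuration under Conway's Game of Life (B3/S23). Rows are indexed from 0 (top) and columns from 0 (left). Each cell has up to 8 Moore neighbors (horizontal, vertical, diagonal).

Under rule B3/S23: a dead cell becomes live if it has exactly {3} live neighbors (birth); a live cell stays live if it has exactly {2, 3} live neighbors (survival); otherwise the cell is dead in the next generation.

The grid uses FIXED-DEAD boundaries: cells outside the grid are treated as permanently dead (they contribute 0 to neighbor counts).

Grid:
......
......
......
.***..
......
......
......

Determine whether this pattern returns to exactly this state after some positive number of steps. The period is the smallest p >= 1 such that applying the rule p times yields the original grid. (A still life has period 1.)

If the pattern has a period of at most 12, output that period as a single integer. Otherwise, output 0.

Answer: 2

Derivation:
Simulating and comparing each generation to the original:
Gen 0 (original, given above): 3 live cells
Gen 1: 3 live cells, differs from original
Gen 2: 3 live cells, MATCHES original -> period = 2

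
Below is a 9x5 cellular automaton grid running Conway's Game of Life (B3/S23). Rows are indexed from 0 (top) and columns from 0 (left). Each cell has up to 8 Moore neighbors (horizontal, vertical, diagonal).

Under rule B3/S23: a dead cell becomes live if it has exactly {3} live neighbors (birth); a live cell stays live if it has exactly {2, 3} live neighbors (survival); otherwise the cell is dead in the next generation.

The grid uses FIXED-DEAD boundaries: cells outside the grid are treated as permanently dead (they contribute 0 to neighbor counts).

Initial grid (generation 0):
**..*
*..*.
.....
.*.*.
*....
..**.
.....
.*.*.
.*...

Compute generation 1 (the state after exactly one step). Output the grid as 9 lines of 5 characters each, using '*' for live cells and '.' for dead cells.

Simulating step by step:
Generation 0 (given above): 13 live cells
Generation 1: 10 live cells
(generation 1 grid is the final answer)

Answer: **...
**...
..*..
.....
.*.*.
.....
...*.
..*..
..*..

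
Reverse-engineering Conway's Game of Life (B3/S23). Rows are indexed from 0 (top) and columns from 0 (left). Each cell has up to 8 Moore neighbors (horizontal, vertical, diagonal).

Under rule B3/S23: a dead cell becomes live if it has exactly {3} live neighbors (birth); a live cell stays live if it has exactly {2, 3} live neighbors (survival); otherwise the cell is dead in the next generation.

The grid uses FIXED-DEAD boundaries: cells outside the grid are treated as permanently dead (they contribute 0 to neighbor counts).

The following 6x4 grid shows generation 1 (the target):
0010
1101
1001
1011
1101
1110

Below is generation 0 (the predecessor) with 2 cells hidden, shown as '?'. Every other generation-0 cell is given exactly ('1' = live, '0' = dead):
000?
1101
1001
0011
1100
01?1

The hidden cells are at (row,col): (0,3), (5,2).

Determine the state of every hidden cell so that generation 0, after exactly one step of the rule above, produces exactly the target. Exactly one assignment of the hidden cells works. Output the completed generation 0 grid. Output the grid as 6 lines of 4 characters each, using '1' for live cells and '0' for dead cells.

Hidden generation-0 cells (in order): (0,3), (5,2).
A hidden cell only influences target cells in its own 3x3 neighborhood. Try each of the 2^2 = 4 assignments, step the completed generation 0 forward once under B3/S23, and compare with the target:
  (0,3)=0 (5,2)=0 -> step gives (0,2)='0' but target has '1' -> reject
  (0,3)=0 (5,2)=1 -> step gives (0,2)='0' but target has '1' -> reject
  (0,3)=1 (5,2)=0 -> step reproduces the target at every cell -> ACCEPT
  (0,3)=1 (5,2)=1 -> step gives (4,1)='0' but target has '1' -> reject
Unique solution: (0,3)=live, (5,2)=dead.
Check: live-neighbor counts of every cell in the completed generation 0:
2231
2242
2453
3432
2353
3230
Applying B3/S23 to generation 0 with these counts gives:
0010
1101
1001
1011
1101
1110
which matches the target exactly.

Answer: 0001
1101
1001
0011
1100
0101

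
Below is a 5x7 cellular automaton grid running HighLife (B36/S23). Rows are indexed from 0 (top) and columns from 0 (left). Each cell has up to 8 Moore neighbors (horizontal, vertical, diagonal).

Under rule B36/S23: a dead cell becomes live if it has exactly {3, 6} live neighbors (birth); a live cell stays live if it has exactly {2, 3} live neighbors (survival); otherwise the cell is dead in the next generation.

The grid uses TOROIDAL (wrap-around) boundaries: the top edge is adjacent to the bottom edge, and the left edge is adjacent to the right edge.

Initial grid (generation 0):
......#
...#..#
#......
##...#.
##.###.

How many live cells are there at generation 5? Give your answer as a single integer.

Answer: 14

Derivation:
Simulating step by step:
Generation 0 (given above): 12 live cells
Generation 1: 13 live cells
..##..#
#.....#
##.....
..#..#.
.##.##.
Generation 2: 18 live cells
..###.#
..#...#
##.....
#.#####
.#..###
Generation 3: 12 live cells
.##.###
..#..##
....#..
..##...
.#.....
Generation 4: 18 live cells
.####.#
###...#
..#.##.
..##...
##..##.
Generation 5: 14 live cells
....#..
...#..#
#...###
..#...#
#.##.##
Population at generation 5: 14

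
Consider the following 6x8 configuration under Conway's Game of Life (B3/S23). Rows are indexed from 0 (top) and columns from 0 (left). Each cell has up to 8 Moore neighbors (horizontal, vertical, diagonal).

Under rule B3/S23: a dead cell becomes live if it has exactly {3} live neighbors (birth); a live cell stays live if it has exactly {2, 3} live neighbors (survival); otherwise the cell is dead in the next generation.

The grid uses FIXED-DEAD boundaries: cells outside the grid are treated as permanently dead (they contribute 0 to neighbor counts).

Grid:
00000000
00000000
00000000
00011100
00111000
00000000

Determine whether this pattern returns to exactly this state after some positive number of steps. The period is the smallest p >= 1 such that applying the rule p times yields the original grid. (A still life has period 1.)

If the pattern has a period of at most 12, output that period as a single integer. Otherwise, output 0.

Answer: 2

Derivation:
Simulating and comparing each generation to the original:
Gen 0 (original, given above): 6 live cells
Gen 1: 6 live cells, differs from original
Gen 2: 6 live cells, MATCHES original -> period = 2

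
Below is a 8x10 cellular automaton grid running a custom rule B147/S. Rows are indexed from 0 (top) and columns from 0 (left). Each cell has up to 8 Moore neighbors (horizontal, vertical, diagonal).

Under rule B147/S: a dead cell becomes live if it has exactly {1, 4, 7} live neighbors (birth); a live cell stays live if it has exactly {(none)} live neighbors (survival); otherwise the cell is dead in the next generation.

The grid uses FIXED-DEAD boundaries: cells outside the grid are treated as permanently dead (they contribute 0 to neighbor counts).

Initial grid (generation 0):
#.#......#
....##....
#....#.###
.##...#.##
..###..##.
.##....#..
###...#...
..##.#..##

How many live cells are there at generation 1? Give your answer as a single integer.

Simulating step by step:
Generation 0 (given above): 32 live cells
Generation 1: 9 live cells
......#.#.
..#.....#.
......#...
...#......
..........
.........#
...#......
.#........
Population at generation 1: 9

Answer: 9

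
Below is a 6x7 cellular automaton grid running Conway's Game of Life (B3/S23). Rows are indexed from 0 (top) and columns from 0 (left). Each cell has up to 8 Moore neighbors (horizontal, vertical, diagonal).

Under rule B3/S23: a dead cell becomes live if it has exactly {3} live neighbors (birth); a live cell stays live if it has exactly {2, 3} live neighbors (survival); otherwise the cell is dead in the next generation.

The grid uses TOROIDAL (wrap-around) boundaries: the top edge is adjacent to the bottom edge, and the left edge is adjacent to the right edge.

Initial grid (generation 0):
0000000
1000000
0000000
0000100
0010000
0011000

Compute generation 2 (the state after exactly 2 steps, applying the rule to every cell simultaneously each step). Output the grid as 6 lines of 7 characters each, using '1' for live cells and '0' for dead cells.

Answer: 0000000
0000000
0000000
0000000
0011000
0011000

Derivation:
Simulating step by step:
Generation 0 (given above): 5 live cells
Generation 1: 3 live cells
0000000
0000000
0000000
0000000
0010000
0011000
Generation 2: 4 live cells
(generation 2 grid is the final answer)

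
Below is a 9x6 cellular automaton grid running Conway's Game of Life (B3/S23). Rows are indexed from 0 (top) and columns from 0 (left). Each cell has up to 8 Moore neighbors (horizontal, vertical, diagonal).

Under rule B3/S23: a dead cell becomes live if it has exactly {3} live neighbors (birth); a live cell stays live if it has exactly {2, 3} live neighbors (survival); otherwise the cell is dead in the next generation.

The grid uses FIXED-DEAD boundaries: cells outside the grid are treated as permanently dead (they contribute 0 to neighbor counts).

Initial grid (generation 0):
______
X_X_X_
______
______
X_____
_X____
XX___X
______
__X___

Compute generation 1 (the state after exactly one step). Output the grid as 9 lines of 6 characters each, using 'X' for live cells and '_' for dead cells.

Simulating step by step:
Generation 0 (given above): 9 live cells
Generation 1: 4 live cells
(generation 1 grid is the final answer)

Answer: ______
______
______
______
______
_X____
XX____
_X____
______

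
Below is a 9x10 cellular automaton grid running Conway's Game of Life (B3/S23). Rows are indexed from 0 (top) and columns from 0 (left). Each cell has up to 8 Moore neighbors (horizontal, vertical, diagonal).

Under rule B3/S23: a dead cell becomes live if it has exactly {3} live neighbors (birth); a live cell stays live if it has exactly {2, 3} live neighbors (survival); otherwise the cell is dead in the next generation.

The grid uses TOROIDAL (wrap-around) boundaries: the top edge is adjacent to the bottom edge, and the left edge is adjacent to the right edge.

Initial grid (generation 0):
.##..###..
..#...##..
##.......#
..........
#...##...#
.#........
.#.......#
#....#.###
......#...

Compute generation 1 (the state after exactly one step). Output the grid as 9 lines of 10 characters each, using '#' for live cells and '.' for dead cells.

Simulating step by step:
Generation 0 (given above): 24 live cells
Generation 1: 23 live cells
(generation 1 grid is the final answer)

Answer: .##..#....
..#..#.##.
##........
.#........
#.........
.#.......#
.#.......#
#.....####
##.......#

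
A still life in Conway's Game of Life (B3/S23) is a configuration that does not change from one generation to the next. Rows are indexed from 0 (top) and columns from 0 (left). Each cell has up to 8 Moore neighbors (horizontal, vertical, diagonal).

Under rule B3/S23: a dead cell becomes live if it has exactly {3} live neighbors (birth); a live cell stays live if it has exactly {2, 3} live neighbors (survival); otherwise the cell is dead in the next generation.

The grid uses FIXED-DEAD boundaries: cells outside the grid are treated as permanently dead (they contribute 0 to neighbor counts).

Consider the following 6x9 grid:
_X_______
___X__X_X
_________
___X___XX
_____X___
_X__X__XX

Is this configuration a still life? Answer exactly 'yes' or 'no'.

Compute generation 1 and compare to generation 0 (given above):
Generation 1:
_________
_________
________X
_________
____X_X__
_________
Cell (0,1) differs: gen0=1 vs gen1=0 -> NOT a still life.

Answer: no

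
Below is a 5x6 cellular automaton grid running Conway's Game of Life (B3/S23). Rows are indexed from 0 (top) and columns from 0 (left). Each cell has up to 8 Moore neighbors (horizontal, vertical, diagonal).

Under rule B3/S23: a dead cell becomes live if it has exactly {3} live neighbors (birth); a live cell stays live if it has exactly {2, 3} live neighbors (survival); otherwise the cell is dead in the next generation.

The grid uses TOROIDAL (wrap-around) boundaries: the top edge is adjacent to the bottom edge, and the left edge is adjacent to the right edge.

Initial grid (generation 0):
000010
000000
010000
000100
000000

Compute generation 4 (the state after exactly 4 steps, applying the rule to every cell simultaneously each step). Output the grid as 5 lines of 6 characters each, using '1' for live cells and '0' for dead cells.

Simulating step by step:
Generation 0 (given above): 3 live cells
Generation 1: 0 live cells
000000
000000
000000
000000
000000
Generation 2: 0 live cells
000000
000000
000000
000000
000000
Generation 3: 0 live cells
000000
000000
000000
000000
000000
Generation 4: 0 live cells
(generation 4 grid is the final answer)

Answer: 000000
000000
000000
000000
000000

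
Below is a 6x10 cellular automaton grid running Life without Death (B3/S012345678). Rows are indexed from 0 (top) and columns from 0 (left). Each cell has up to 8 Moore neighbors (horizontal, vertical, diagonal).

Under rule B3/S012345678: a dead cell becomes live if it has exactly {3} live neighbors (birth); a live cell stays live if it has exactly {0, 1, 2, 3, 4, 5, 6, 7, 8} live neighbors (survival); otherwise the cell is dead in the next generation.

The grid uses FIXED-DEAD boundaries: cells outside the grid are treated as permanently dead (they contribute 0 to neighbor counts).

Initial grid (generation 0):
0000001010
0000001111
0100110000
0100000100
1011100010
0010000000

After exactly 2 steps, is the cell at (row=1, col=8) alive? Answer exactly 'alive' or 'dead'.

Answer: alive

Derivation:
Simulating step by step:
Generation 0 (given above): 17 live cells
Generation 1: 21 live cells
0000001011
0000001111
0100110000
1100010100
1011100010
0110000000
Generation 2: 23 live cells
0000001011
0000001111
1100110000
1100011100
1011100010
0110000000

Cell (1,8) at generation 2: 1 -> alive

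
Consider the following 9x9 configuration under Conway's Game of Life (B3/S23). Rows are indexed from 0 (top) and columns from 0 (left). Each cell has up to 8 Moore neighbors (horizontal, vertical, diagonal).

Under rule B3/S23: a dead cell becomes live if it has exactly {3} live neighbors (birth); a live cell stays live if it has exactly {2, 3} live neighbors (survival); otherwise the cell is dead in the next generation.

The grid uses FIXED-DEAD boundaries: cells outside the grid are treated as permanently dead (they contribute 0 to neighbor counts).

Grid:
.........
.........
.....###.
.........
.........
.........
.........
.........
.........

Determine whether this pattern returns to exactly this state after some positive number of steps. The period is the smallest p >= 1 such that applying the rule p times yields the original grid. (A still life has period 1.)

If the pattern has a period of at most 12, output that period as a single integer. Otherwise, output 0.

Answer: 2

Derivation:
Simulating and comparing each generation to the original:
Gen 0 (original, given above): 3 live cells
Gen 1: 3 live cells, differs from original
Gen 2: 3 live cells, MATCHES original -> period = 2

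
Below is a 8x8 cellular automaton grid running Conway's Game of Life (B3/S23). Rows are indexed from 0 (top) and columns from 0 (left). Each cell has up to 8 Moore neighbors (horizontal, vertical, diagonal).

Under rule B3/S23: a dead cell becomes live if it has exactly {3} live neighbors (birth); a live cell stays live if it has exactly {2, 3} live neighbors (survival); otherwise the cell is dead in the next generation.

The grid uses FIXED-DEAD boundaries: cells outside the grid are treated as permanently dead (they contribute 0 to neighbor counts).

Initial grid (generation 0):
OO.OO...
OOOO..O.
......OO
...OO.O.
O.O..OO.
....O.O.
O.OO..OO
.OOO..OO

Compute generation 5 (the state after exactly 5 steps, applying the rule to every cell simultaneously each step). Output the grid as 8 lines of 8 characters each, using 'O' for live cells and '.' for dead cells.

Simulating step by step:
Generation 0 (given above): 30 live cells
Generation 1: 24 live cells
O..OO...
O..OOOOO
.O..O.OO
...OO...
......OO
..O.O...
....O...
.O.O..OO
Generation 2: 17 live cells
...O..O.
OOO....O
..O....O
...OO...
....OO..
...O.O..
..O.OO..
........
Generation 3: 17 live cells
.OO.....
.OOO..OO
..O.....
...OOO..
.....O..
...O..O.
...OOO..
........
Generation 4: 18 live cells
.O.O....
...O....
.O...OO.
...OOO..
...O.OO.
...O..O.
...OOO..
....O...
Generation 5: 19 live cells
(generation 5 grid is the final answer)

Answer: ..O.....
....O...
..OO.OO.
..OO....
..OO..O.
..OO..O.
...O.O..
...OOO..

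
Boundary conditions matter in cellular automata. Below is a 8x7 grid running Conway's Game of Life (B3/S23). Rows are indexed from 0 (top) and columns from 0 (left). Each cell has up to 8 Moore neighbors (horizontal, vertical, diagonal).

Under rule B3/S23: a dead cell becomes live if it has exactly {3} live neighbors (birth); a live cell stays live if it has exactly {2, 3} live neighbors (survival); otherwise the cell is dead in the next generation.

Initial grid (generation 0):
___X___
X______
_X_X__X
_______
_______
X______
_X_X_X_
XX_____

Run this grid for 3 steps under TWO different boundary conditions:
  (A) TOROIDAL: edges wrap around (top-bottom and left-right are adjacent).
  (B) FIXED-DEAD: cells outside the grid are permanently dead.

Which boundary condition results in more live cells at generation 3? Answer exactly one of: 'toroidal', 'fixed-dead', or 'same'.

Under TOROIDAL boundary, generation 3:
_____XX
XX____X
X______
_______
_______
_______
_______
XXX____
Population = 9

Under FIXED-DEAD boundary, generation 3:
_______
_______
_______
_______
_______
_______
_______
_______
Population = 0

Comparison: toroidal=9, fixed-dead=0 -> toroidal

Answer: toroidal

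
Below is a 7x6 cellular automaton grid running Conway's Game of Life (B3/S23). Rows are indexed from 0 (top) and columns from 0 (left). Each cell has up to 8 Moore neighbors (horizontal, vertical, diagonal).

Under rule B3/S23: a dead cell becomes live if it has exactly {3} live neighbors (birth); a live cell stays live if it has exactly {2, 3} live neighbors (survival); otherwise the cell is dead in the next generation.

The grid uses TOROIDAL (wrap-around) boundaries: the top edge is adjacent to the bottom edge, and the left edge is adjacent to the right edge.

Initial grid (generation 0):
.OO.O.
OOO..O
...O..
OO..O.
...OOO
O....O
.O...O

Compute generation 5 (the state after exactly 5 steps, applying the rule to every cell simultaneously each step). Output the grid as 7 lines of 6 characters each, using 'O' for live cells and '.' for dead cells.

Answer: ...O..
....O.
..O...
.O.O..
......
...O..
......

Derivation:
Simulating step by step:
Generation 0 (given above): 18 live cells
Generation 1: 15 live cells
...OO.
O...OO
...OO.
O.O...
.O.O..
......
.OO.OO
Generation 2: 18 live cells
.OO...
......
OO.OO.
.OO.O.
.OO...
OO.OO.
..O.OO
Generation 3: 18 live cells
.OOO..
O..O..
OO.OOO
....OO
....OO
O...O.
....OO
Generation 4: 17 live cells
OOOO.O
......
.OOO..
......
O..O..
O..O..
OOO.OO
Generation 5: 6 live cells
(generation 5 grid is the final answer)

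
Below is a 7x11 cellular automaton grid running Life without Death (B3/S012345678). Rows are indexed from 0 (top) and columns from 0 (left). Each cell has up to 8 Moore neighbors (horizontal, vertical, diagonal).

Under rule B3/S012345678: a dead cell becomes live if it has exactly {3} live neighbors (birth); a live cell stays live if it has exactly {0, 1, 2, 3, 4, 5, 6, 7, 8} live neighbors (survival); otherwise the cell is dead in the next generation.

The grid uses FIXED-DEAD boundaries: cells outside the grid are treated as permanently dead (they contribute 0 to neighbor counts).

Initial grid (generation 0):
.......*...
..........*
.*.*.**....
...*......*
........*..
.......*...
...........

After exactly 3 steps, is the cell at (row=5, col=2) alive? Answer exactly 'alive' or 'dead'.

Answer: dead

Derivation:
Simulating step by step:
Generation 0 (given above): 10 live cells
Generation 1: 15 live cells
.......*...
......*...*
.******....
..***.....*
........*..
.......*...
...........
Generation 2: 21 live cells
.......*...
..***.**..*
.******....
.****.....*
...*....*..
.......*...
...........
Generation 3: 26 live cells
...*..**...
.****.**..*
.*******...
.****.....*
...**...*..
.......*...
...........

Cell (5,2) at generation 3: 0 -> dead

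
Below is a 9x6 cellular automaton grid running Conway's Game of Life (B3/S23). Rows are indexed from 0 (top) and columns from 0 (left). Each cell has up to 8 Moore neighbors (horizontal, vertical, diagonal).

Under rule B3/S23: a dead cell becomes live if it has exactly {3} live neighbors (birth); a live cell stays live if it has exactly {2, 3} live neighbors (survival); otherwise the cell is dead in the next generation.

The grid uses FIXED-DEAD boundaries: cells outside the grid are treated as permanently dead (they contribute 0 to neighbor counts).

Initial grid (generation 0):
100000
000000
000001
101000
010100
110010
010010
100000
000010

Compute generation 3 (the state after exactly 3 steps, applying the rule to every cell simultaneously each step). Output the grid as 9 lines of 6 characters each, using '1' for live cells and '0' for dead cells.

Simulating step by step:
Generation 0 (given above): 13 live cells
Generation 1: 8 live cells
000000
000000
000000
011000
000100
110110
010000
000000
000000
Generation 2: 11 live cells
000000
000000
000000
001000
100110
110110
111000
000000
000000
Generation 3: 8 live cells
(generation 3 grid is the final answer)

Answer: 000000
000000
000000
000100
100010
000010
101100
010000
000000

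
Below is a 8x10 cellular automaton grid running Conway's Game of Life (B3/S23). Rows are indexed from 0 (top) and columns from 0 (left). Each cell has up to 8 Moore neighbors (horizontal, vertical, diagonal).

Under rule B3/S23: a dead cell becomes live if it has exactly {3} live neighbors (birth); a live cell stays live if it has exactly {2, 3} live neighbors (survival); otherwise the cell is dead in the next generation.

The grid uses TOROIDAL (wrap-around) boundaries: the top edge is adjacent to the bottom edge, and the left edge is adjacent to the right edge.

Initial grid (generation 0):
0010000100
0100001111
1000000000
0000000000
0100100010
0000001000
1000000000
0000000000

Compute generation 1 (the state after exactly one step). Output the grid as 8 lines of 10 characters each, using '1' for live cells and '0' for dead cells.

Simulating step by step:
Generation 0 (given above): 13 live cells
Generation 1: 12 live cells
(generation 1 grid is the final answer)

Answer: 0000001100
1100001111
1000000111
0000000000
0000000000
0000000000
0000000000
0000000000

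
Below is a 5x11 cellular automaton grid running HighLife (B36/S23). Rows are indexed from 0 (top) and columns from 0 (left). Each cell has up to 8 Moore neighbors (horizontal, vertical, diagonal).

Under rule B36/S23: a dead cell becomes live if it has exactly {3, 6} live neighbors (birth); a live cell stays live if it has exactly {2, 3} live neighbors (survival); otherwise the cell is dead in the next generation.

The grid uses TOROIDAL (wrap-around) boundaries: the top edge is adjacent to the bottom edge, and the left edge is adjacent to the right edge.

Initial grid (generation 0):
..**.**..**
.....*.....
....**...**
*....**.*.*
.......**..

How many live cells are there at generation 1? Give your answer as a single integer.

Answer: 20

Derivation:
Simulating step by step:
Generation 0 (given above): 18 live cells
Generation 1: 20 live cells
....******.
...*.......
*...*....**
*...***.*.*
*...*...*..
Population at generation 1: 20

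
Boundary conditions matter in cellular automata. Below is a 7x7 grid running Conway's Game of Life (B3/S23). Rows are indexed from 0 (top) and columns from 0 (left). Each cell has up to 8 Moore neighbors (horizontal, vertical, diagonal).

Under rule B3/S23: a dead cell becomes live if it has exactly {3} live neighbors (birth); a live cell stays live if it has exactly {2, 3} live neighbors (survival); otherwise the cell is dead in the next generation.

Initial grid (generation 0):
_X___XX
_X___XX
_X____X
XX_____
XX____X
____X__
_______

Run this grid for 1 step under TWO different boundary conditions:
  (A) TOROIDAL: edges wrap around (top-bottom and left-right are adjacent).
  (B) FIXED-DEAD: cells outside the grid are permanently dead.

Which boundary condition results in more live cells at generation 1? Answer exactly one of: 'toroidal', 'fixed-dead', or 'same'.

Answer: toroidal

Derivation:
Under TOROIDAL boundary, generation 1:
_____XX
_XX____
_XX__XX
__X____
_X____X
X______
_____X_
Population = 13

Under FIXED-DEAD boundary, generation 1:
_____XX
XXX____
_XX__XX
__X____
XX_____
_______
_______
Population = 12

Comparison: toroidal=13, fixed-dead=12 -> toroidal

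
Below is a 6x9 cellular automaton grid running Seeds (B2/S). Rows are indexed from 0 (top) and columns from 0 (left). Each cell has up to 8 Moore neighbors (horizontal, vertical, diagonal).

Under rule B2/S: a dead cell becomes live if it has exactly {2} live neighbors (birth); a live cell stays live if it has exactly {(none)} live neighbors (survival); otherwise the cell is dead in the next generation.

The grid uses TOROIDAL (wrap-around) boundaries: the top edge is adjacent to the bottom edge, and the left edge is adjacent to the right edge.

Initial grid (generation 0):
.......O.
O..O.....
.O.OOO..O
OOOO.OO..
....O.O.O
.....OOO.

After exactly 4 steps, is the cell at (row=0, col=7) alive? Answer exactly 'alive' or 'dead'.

Simulating step by step:
Generation 0 (given above): 20 live cells
Generation 1: 8 live cells
....OO...
.O...OOO.
.......O.
.........
.........
....O....
Generation 2: 6 live cells
...O...O.
........O
.....O..O
.........
.........
...O.....
Generation 3: 10 live cells
..O.O...O
O...O.O..
O......O.
.........
.........
..O.O....
Generation 4: 9 live cells
O......O.
.........
.O...OO..
........O
...O.....
.O...O...

Cell (0,7) at generation 4: 1 -> alive

Answer: alive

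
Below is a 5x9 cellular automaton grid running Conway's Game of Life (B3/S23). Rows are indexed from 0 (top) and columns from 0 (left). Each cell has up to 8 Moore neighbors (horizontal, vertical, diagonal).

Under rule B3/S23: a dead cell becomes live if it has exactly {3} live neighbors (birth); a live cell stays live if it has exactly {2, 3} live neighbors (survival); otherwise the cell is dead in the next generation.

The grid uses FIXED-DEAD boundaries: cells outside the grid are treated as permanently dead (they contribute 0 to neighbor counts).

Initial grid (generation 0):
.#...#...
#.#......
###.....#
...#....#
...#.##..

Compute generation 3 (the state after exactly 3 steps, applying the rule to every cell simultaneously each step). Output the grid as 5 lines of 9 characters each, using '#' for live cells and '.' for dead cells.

Simulating step by step:
Generation 0 (given above): 13 live cells
Generation 1: 11 live cells
.#.......
#.#......
#.##.....
.#.##..#.
....#....
Generation 2: 10 live cells
.#.......
#.##.....
#...#....
.#..#....
...##....
Generation 3: 12 live cells
(generation 3 grid is the final answer)

Answer: .##......
#.##.....
#.#.#....
....##...
...##....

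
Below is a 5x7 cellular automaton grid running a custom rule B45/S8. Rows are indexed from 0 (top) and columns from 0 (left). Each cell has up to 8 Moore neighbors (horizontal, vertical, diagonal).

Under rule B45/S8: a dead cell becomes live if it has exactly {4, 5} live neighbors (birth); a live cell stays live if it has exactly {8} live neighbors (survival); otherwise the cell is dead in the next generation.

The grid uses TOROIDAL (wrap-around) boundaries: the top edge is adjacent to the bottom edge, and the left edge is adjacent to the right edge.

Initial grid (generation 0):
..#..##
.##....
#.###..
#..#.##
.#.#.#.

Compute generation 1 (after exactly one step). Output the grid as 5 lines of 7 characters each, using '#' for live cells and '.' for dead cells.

Answer: .#.....
...#...
.#....#
.##....
#.#.#..

Derivation:
Simulating step by step:
Generation 0 (given above): 16 live cells
Generation 1: 9 live cells
(generation 1 grid is the final answer)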